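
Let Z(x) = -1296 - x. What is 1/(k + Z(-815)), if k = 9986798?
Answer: 1/9986317 ≈ 1.0014e-7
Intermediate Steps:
1/(k + Z(-815)) = 1/(9986798 + (-1296 - 1*(-815))) = 1/(9986798 + (-1296 + 815)) = 1/(9986798 - 481) = 1/9986317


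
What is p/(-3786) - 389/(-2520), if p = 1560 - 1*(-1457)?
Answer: -1021681/1590120 ≈ -0.64252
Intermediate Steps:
p = 3017 (p = 1560 + 1457 = 3017)
p/(-3786) - 389/(-2520) = 3017/(-3786) - 389/(-2520) = 3017*(-1/3786) - 389*(-1/2520) = -3017/3786 + 389/2520 = -1021681/1590120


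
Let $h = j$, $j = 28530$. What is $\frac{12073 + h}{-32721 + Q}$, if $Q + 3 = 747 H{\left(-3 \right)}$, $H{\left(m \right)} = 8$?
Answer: $- \frac{40603}{26748} \approx -1.518$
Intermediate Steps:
$h = 28530$
$Q = 5973$ ($Q = -3 + 747 \cdot 8 = -3 + 5976 = 5973$)
$\frac{12073 + h}{-32721 + Q} = \frac{12073 + 28530}{-32721 + 5973} = \frac{40603}{-26748} = 40603 \left(- \frac{1}{26748}\right) = - \frac{40603}{26748}$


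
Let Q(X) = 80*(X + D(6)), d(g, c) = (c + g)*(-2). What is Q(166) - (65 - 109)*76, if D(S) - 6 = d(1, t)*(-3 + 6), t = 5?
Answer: 14224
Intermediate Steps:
d(g, c) = -2*c - 2*g
D(S) = -30 (D(S) = 6 + (-2*5 - 2*1)*(-3 + 6) = 6 + (-10 - 2)*3 = 6 - 12*3 = 6 - 36 = -30)
Q(X) = -2400 + 80*X (Q(X) = 80*(X - 30) = 80*(-30 + X) = -2400 + 80*X)
Q(166) - (65 - 109)*76 = (-2400 + 80*166) - (65 - 109)*76 = (-2400 + 13280) - (-44)*76 = 10880 - 1*(-3344) = 10880 + 3344 = 14224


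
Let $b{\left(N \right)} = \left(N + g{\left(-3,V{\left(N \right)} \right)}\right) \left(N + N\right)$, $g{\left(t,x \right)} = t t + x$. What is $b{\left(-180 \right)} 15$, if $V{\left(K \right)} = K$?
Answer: $1895400$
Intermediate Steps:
$g{\left(t,x \right)} = x + t^{2}$ ($g{\left(t,x \right)} = t^{2} + x = x + t^{2}$)
$b{\left(N \right)} = 2 N \left(9 + 2 N\right)$ ($b{\left(N \right)} = \left(N + \left(N + \left(-3\right)^{2}\right)\right) \left(N + N\right) = \left(N + \left(N + 9\right)\right) 2 N = \left(N + \left(9 + N\right)\right) 2 N = \left(9 + 2 N\right) 2 N = 2 N \left(9 + 2 N\right)$)
$b{\left(-180 \right)} 15 = 2 \left(-180\right) \left(9 + 2 \left(-180\right)\right) 15 = 2 \left(-180\right) \left(9 - 360\right) 15 = 2 \left(-180\right) \left(-351\right) 15 = 126360 \cdot 15 = 1895400$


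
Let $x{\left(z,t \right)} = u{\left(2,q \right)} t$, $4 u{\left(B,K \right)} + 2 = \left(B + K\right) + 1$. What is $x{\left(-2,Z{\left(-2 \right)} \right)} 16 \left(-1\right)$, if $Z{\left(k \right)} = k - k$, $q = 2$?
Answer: $0$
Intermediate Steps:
$u{\left(B,K \right)} = - \frac{1}{4} + \frac{B}{4} + \frac{K}{4}$ ($u{\left(B,K \right)} = - \frac{1}{2} + \frac{\left(B + K\right) + 1}{4} = - \frac{1}{2} + \frac{1 + B + K}{4} = - \frac{1}{2} + \left(\frac{1}{4} + \frac{B}{4} + \frac{K}{4}\right) = - \frac{1}{4} + \frac{B}{4} + \frac{K}{4}$)
$Z{\left(k \right)} = 0$
$x{\left(z,t \right)} = \frac{3 t}{4}$ ($x{\left(z,t \right)} = \left(- \frac{1}{4} + \frac{1}{4} \cdot 2 + \frac{1}{4} \cdot 2\right) t = \left(- \frac{1}{4} + \frac{1}{2} + \frac{1}{2}\right) t = \frac{3 t}{4}$)
$x{\left(-2,Z{\left(-2 \right)} \right)} 16 \left(-1\right) = \frac{3}{4} \cdot 0 \cdot 16 \left(-1\right) = 0 \cdot 16 \left(-1\right) = 0 \left(-1\right) = 0$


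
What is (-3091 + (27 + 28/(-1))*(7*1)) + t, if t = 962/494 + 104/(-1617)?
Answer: -95122001/30723 ≈ -3096.1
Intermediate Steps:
t = 57853/30723 (t = 962*(1/494) + 104*(-1/1617) = 37/19 - 104/1617 = 57853/30723 ≈ 1.8831)
(-3091 + (27 + 28/(-1))*(7*1)) + t = (-3091 + (27 + 28/(-1))*(7*1)) + 57853/30723 = (-3091 + (27 + 28*(-1))*7) + 57853/30723 = (-3091 + (27 - 28)*7) + 57853/30723 = (-3091 - 1*7) + 57853/30723 = (-3091 - 7) + 57853/30723 = -3098 + 57853/30723 = -95122001/30723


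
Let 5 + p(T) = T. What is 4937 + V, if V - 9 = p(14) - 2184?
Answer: 2771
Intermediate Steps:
p(T) = -5 + T
V = -2166 (V = 9 + ((-5 + 14) - 2184) = 9 + (9 - 2184) = 9 - 2175 = -2166)
4937 + V = 4937 - 2166 = 2771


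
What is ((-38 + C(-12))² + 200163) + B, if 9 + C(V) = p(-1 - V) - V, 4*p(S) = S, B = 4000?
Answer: 3283249/16 ≈ 2.0520e+5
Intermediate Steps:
p(S) = S/4
C(V) = -37/4 - 5*V/4 (C(V) = -9 + ((-1 - V)/4 - V) = -9 + ((-¼ - V/4) - V) = -9 + (-¼ - 5*V/4) = -37/4 - 5*V/4)
((-38 + C(-12))² + 200163) + B = ((-38 + (-37/4 - 5/4*(-12)))² + 200163) + 4000 = ((-38 + (-37/4 + 15))² + 200163) + 4000 = ((-38 + 23/4)² + 200163) + 4000 = ((-129/4)² + 200163) + 4000 = (16641/16 + 200163) + 4000 = 3219249/16 + 4000 = 3283249/16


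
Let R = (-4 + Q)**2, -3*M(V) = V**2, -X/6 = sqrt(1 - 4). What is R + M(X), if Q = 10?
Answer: 72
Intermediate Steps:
X = -6*I*sqrt(3) (X = -6*sqrt(1 - 4) = -6*I*sqrt(3) ≈ -10.392*I)
M(V) = -V**2/3
R = 36 (R = (-4 + 10)**2 = 6**2 = 36)
R + M(X) = 36 - (-6*I*sqrt(3))**2/3 = 36 - 1/3*(-108) = 36 + 36 = 72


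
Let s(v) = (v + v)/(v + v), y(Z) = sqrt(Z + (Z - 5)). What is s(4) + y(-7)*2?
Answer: 1 + 2*I*sqrt(19) ≈ 1.0 + 8.7178*I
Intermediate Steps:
y(Z) = sqrt(-5 + 2*Z) (y(Z) = sqrt(Z + (-5 + Z)) = sqrt(-5 + 2*Z))
s(v) = 1 (s(v) = (2*v)/((2*v)) = (2*v)*(1/(2*v)) = 1)
s(4) + y(-7)*2 = 1 + sqrt(-5 + 2*(-7))*2 = 1 + sqrt(-5 - 14)*2 = 1 + sqrt(-19)*2 = 1 + (I*sqrt(19))*2 = 1 + 2*I*sqrt(19)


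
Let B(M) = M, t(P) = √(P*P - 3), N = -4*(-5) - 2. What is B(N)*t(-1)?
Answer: 18*I*√2 ≈ 25.456*I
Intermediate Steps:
N = 18 (N = 20 - 2 = 18)
t(P) = √(-3 + P²) (t(P) = √(P² - 3) = √(-3 + P²))
B(N)*t(-1) = 18*√(-3 + (-1)²) = 18*√(-3 + 1) = 18*√(-2) = 18*(I*√2) = 18*I*√2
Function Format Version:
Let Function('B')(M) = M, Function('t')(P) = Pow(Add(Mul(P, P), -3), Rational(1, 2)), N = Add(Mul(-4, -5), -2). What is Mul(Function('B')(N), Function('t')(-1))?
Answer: Mul(18, I, Pow(2, Rational(1, 2))) ≈ Mul(25.456, I)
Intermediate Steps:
N = 18 (N = Add(20, -2) = 18)
Function('t')(P) = Pow(Add(-3, Pow(P, 2)), Rational(1, 2)) (Function('t')(P) = Pow(Add(Pow(P, 2), -3), Rational(1, 2)) = Pow(Add(-3, Pow(P, 2)), Rational(1, 2)))
Mul(Function('B')(N), Function('t')(-1)) = Mul(18, Pow(Add(-3, Pow(-1, 2)), Rational(1, 2))) = Mul(18, Pow(Add(-3, 1), Rational(1, 2))) = Mul(18, Pow(-2, Rational(1, 2))) = Mul(18, Mul(I, Pow(2, Rational(1, 2)))) = Mul(18, I, Pow(2, Rational(1, 2)))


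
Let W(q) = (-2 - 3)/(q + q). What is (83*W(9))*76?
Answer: -15770/9 ≈ -1752.2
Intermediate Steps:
W(q) = -5/(2*q) (W(q) = -5*1/(2*q) = -5/(2*q))
(83*W(9))*76 = (83*(-5/2/9))*76 = (83*(-5/2*⅑))*76 = (83*(-5/18))*76 = -415/18*76 = -15770/9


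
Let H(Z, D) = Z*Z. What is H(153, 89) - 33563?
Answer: -10154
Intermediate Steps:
H(Z, D) = Z²
H(153, 89) - 33563 = 153² - 33563 = 23409 - 33563 = -10154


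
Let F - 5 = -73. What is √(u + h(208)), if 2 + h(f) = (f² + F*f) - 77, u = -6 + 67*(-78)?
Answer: √23809 ≈ 154.30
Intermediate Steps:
F = -68 (F = 5 - 73 = -68)
u = -5232 (u = -6 - 5226 = -5232)
h(f) = -79 + f² - 68*f (h(f) = -2 + ((f² - 68*f) - 77) = -2 + (-77 + f² - 68*f) = -79 + f² - 68*f)
√(u + h(208)) = √(-5232 + (-79 + 208² - 68*208)) = √(-5232 + (-79 + 43264 - 14144)) = √(-5232 + 29041) = √23809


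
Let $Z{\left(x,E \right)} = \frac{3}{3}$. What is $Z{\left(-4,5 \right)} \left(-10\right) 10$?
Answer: $-100$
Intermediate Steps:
$Z{\left(x,E \right)} = 1$ ($Z{\left(x,E \right)} = 3 \cdot \frac{1}{3} = 1$)
$Z{\left(-4,5 \right)} \left(-10\right) 10 = 1 \left(-10\right) 10 = \left(-10\right) 10 = -100$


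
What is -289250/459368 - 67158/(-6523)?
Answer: 1113979169/115248364 ≈ 9.6659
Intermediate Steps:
-289250/459368 - 67158/(-6523) = -289250*1/459368 - 67158*(-1/6523) = -11125/17668 + 67158/6523 = 1113979169/115248364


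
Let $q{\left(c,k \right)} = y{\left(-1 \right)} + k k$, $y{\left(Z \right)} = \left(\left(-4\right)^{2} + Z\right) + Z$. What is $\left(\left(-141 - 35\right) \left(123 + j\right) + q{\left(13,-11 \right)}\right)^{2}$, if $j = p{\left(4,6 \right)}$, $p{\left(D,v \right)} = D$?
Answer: $493595089$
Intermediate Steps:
$y{\left(Z \right)} = 16 + 2 Z$ ($y{\left(Z \right)} = \left(16 + Z\right) + Z = 16 + 2 Z$)
$j = 4$
$q{\left(c,k \right)} = 14 + k^{2}$ ($q{\left(c,k \right)} = \left(16 + 2 \left(-1\right)\right) + k k = \left(16 - 2\right) + k^{2} = 14 + k^{2}$)
$\left(\left(-141 - 35\right) \left(123 + j\right) + q{\left(13,-11 \right)}\right)^{2} = \left(\left(-141 - 35\right) \left(123 + 4\right) + \left(14 + \left(-11\right)^{2}\right)\right)^{2} = \left(\left(-176\right) 127 + \left(14 + 121\right)\right)^{2} = \left(-22352 + 135\right)^{2} = \left(-22217\right)^{2} = 493595089$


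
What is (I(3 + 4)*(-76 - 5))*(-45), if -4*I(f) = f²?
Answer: -178605/4 ≈ -44651.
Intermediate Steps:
I(f) = -f²/4
(I(3 + 4)*(-76 - 5))*(-45) = ((-(3 + 4)²/4)*(-76 - 5))*(-45) = (-¼*7²*(-81))*(-45) = (-¼*49*(-81))*(-45) = -49/4*(-81)*(-45) = (3969/4)*(-45) = -178605/4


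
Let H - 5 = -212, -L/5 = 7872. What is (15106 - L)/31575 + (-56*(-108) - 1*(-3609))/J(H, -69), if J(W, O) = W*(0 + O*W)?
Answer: 5952897073/3457557225 ≈ 1.7217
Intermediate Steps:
L = -39360 (L = -5*7872 = -39360)
H = -207 (H = 5 - 212 = -207)
J(W, O) = O*W² (J(W, O) = W*(O*W) = O*W²)
(15106 - L)/31575 + (-56*(-108) - 1*(-3609))/J(H, -69) = (15106 - 1*(-39360))/31575 + (-56*(-108) - 1*(-3609))/((-69*(-207)²)) = (15106 + 39360)*(1/31575) + (6048 + 3609)/((-69*42849)) = 54466*(1/31575) + 9657/(-2956581) = 54466/31575 + 9657*(-1/2956581) = 54466/31575 - 1073/328509 = 5952897073/3457557225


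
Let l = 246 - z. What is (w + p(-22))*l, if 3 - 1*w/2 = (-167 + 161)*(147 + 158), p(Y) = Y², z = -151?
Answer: 1647550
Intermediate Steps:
l = 397 (l = 246 - 1*(-151) = 246 + 151 = 397)
w = 3666 (w = 6 - 2*(-167 + 161)*(147 + 158) = 6 - (-12)*305 = 6 - 2*(-1830) = 6 + 3660 = 3666)
(w + p(-22))*l = (3666 + (-22)²)*397 = (3666 + 484)*397 = 4150*397 = 1647550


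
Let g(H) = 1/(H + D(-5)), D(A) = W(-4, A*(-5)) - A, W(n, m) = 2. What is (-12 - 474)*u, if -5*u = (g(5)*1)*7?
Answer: 567/10 ≈ 56.700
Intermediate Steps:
D(A) = 2 - A
g(H) = 1/(7 + H) (g(H) = 1/(H + (2 - 1*(-5))) = 1/(H + (2 + 5)) = 1/(H + 7) = 1/(7 + H))
u = -7/60 (u = -1/(7 + 5)*7/5 = -1/12*7/5 = -(1/12)*1*7/5 = -7/60 ≈ -0.11667)
(-12 - 474)*u = (-12 - 474)*(-7/60) = -486*(-7/60) = 567/10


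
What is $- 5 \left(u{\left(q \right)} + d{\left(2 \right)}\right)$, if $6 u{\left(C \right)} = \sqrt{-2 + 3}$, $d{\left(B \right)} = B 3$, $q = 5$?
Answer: $- \frac{185}{6} \approx -30.833$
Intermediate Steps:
$d{\left(B \right)} = 3 B$
$u{\left(C \right)} = \frac{1}{6}$ ($u{\left(C \right)} = \frac{\sqrt{-2 + 3}}{6} = \frac{\sqrt{1}}{6} = \frac{1}{6} \cdot 1 = \frac{1}{6}$)
$- 5 \left(u{\left(q \right)} + d{\left(2 \right)}\right) = - 5 \left(\frac{1}{6} + 3 \cdot 2\right) = - 5 \left(\frac{1}{6} + 6\right) = \left(-5\right) \frac{37}{6} = - \frac{185}{6}$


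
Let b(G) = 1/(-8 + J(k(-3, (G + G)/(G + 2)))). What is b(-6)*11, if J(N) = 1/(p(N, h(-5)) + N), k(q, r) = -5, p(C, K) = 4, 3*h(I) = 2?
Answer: -11/9 ≈ -1.2222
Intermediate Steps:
h(I) = ⅔ (h(I) = (⅓)*2 = ⅔)
J(N) = 1/(4 + N)
b(G) = -⅑ (b(G) = 1/(-8 + 1/(4 - 5)) = 1/(-8 + 1/(-1)) = 1/(-8 - 1) = 1/(-9) = -⅑)
b(-6)*11 = -⅑*11 = -11/9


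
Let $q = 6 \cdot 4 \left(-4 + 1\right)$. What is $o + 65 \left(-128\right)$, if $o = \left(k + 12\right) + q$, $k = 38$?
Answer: $-8342$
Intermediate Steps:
$q = -72$ ($q = 24 \left(-3\right) = -72$)
$o = -22$ ($o = \left(38 + 12\right) - 72 = 50 - 72 = -22$)
$o + 65 \left(-128\right) = -22 + 65 \left(-128\right) = -22 - 8320 = -8342$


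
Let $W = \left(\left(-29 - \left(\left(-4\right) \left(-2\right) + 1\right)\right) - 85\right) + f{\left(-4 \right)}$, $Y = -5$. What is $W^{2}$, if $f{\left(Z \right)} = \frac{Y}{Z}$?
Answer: $\frac{237169}{16} \approx 14823.0$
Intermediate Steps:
$f{\left(Z \right)} = - \frac{5}{Z}$
$W = - \frac{487}{4}$ ($W = \left(\left(-29 - \left(\left(-4\right) \left(-2\right) + 1\right)\right) - 85\right) - \frac{5}{-4} = \left(\left(-29 - \left(8 + 1\right)\right) - 85\right) - - \frac{5}{4} = \left(\left(-29 - 9\right) - 85\right) + \frac{5}{4} = \left(-38 - 85\right) + \frac{5}{4} = -123 + \frac{5}{4} = - \frac{487}{4} \approx -121.75$)
$W^{2} = \left(- \frac{487}{4}\right)^{2} = \frac{237169}{16}$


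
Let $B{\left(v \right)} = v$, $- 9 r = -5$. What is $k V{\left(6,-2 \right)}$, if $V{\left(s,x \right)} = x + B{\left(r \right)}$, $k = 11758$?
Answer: $- \frac{152854}{9} \approx -16984.0$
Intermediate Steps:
$r = \frac{5}{9}$ ($r = \left(- \frac{1}{9}\right) \left(-5\right) = \frac{5}{9} \approx 0.55556$)
$V{\left(s,x \right)} = \frac{5}{9} + x$ ($V{\left(s,x \right)} = x + \frac{5}{9} = \frac{5}{9} + x$)
$k V{\left(6,-2 \right)} = 11758 \left(\frac{5}{9} - 2\right) = 11758 \left(- \frac{13}{9}\right) = - \frac{152854}{9}$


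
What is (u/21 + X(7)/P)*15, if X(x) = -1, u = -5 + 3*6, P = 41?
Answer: 2560/287 ≈ 8.9199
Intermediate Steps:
u = 13 (u = -5 + 18 = 13)
(u/21 + X(7)/P)*15 = (13/21 - 1/41)*15 = (512/861)*15 = 2560/287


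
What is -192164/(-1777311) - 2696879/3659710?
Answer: -4089928199929/6504442839810 ≈ -0.62879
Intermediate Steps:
-192164/(-1777311) - 2696879/3659710 = -192164*(-1/1777311) - 2696879*1/3659710 = 192164/1777311 - 2696879/3659710 = -4089928199929/6504442839810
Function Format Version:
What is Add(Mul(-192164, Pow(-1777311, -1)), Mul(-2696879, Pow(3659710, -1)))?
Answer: Rational(-4089928199929, 6504442839810) ≈ -0.62879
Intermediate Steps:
Add(Mul(-192164, Pow(-1777311, -1)), Mul(-2696879, Pow(3659710, -1))) = Add(Mul(-192164, Rational(-1, 1777311)), Mul(-2696879, Rational(1, 3659710))) = Add(Rational(192164, 1777311), Rational(-2696879, 3659710)) = Rational(-4089928199929, 6504442839810)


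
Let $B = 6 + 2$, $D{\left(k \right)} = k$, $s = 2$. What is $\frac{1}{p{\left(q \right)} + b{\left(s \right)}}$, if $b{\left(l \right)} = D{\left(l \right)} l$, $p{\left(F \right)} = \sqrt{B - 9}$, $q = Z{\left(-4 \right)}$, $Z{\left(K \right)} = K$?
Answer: $\frac{4}{17} - \frac{i}{17} \approx 0.23529 - 0.058824 i$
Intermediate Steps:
$B = 8$
$q = -4$
$p{\left(F \right)} = i$ ($p{\left(F \right)} = \sqrt{8 - 9} = \sqrt{-1} = i$)
$b{\left(l \right)} = l^{2}$ ($b{\left(l \right)} = l l = l^{2}$)
$\frac{1}{p{\left(q \right)} + b{\left(s \right)}} = \frac{1}{i + 2^{2}} = \frac{1}{i + 4} = \frac{1}{4 + i} = \frac{4 - i}{17}$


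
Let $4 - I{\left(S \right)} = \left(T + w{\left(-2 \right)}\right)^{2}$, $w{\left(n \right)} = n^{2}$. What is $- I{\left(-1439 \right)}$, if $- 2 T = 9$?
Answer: $- \frac{15}{4} \approx -3.75$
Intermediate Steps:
$T = - \frac{9}{2}$ ($T = \left(- \frac{1}{2}\right) 9 = - \frac{9}{2} \approx -4.5$)
$I{\left(S \right)} = \frac{15}{4}$ ($I{\left(S \right)} = 4 - \left(- \frac{9}{2} + \left(-2\right)^{2}\right)^{2} = 4 - \left(- \frac{9}{2} + 4\right)^{2} = 4 - \left(- \frac{1}{2}\right)^{2} = 4 - \frac{1}{4} = \frac{15}{4}$)
$- I{\left(-1439 \right)} = \left(-1\right) \frac{15}{4} = - \frac{15}{4}$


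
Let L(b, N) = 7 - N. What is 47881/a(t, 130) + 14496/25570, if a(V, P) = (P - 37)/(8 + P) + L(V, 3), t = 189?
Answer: 5632170646/549755 ≈ 10245.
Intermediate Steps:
a(V, P) = 4 + (-37 + P)/(8 + P) (a(V, P) = (P - 37)/(8 + P) + (7 - 1*3) = (-37 + P)/(8 + P) + (7 - 3) = (-37 + P)/(8 + P) + 4 = 4 + (-37 + P)/(8 + P))
47881/a(t, 130) + 14496/25570 = 47881/((5*(-1 + 130)/(8 + 130))) + 14496/25570 = 47881/((5*129/138)) + 14496*(1/25570) = 47881/((5*(1/138)*129)) + 7248/12785 = 47881/(215/46) + 7248/12785 = 47881*(46/215) + 7248/12785 = 2202526/215 + 7248/12785 = 5632170646/549755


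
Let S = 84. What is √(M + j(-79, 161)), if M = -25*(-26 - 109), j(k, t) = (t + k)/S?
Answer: 13*√35238/42 ≈ 58.103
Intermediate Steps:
j(k, t) = k/84 + t/84 (j(k, t) = (t + k)/84 = (k + t)*(1/84) = k/84 + t/84)
M = 3375 (M = -25*(-135) = 3375)
√(M + j(-79, 161)) = √(3375 + ((1/84)*(-79) + (1/84)*161)) = √(3375 + (-79/84 + 23/12)) = √(3375 + 41/42) = √(141791/42) = 13*√35238/42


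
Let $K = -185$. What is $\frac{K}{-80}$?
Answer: $\frac{37}{16} \approx 2.3125$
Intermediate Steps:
$\frac{K}{-80} = - \frac{185}{-80} = \left(-185\right) \left(- \frac{1}{80}\right) = \frac{37}{16}$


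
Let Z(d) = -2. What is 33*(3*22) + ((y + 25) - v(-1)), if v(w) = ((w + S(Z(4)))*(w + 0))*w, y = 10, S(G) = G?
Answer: 2216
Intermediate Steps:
v(w) = w²*(-2 + w) (v(w) = ((w - 2)*(w + 0))*w = ((-2 + w)*w)*w = (w*(-2 + w))*w = w²*(-2 + w))
33*(3*22) + ((y + 25) - v(-1)) = 33*(3*22) + ((10 + 25) - (-1)²*(-2 - 1)) = 33*66 + (35 - (-3)) = 2178 + (35 - 1*(-3)) = 2178 + (35 + 3) = 2178 + 38 = 2216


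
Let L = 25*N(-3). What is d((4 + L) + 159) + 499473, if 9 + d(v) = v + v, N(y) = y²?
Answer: 500240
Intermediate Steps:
L = 225 (L = 25*(-3)² = 25*9 = 225)
d(v) = -9 + 2*v (d(v) = -9 + (v + v) = -9 + 2*v)
d((4 + L) + 159) + 499473 = (-9 + 2*((4 + 225) + 159)) + 499473 = (-9 + 2*(229 + 159)) + 499473 = (-9 + 2*388) + 499473 = (-9 + 776) + 499473 = 767 + 499473 = 500240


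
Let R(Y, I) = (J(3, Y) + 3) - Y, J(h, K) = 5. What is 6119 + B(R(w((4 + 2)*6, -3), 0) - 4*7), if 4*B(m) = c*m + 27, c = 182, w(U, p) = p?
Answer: 21409/4 ≈ 5352.3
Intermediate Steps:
R(Y, I) = 8 - Y (R(Y, I) = (5 + 3) - Y = 8 - Y)
B(m) = 27/4 + 91*m/2 (B(m) = (182*m + 27)/4 = (27 + 182*m)/4 = 27/4 + 91*m/2)
6119 + B(R(w((4 + 2)*6, -3), 0) - 4*7) = 6119 + (27/4 + 91*((8 - 1*(-3)) - 4*7)/2) = 6119 + (27/4 + 91*((8 + 3) - 28)/2) = 6119 + (27/4 + 91*(11 - 28)/2) = 6119 + (27/4 + (91/2)*(-17)) = 6119 + (27/4 - 1547/2) = 6119 - 3067/4 = 21409/4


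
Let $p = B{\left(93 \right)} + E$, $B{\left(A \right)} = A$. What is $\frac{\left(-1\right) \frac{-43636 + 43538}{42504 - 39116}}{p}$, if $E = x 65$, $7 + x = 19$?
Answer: $\frac{7}{211266} \approx 3.3134 \cdot 10^{-5}$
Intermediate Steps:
$x = 12$ ($x = -7 + 19 = 12$)
$E = 780$ ($E = 12 \cdot 65 = 780$)
$p = 873$ ($p = 93 + 780 = 873$)
$\frac{\left(-1\right) \frac{-43636 + 43538}{42504 - 39116}}{p} = \frac{\left(-1\right) \frac{-43636 + 43538}{42504 - 39116}}{873} = - \frac{-98}{3388} \cdot \frac{1}{873} = \left(-1\right) \left(- \frac{7}{242}\right) \frac{1}{873} = \frac{7}{242} \cdot \frac{1}{873} = \frac{7}{211266}$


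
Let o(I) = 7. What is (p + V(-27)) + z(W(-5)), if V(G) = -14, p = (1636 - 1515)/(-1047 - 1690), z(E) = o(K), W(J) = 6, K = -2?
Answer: -19280/2737 ≈ -7.0442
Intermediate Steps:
z(E) = 7
p = -121/2737 (p = 121/(-2737) = 121*(-1/2737) = -121/2737 ≈ -0.044209)
(p + V(-27)) + z(W(-5)) = (-121/2737 - 14) + 7 = -38439/2737 + 7 = -19280/2737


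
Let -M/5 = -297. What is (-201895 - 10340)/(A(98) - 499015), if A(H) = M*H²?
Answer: -42447/2752585 ≈ -0.015421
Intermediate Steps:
M = 1485 (M = -5*(-297) = 1485)
A(H) = 1485*H²
(-201895 - 10340)/(A(98) - 499015) = (-201895 - 10340)/(1485*98² - 499015) = -212235/(1485*9604 - 499015) = -212235/(14261940 - 499015) = -212235/13762925 = -212235*1/13762925 = -42447/2752585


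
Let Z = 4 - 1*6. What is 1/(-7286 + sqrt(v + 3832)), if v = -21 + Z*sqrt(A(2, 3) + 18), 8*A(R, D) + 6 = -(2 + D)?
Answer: -1/(7286 - sqrt(3811 - sqrt(266)/2)) ≈ -0.00013842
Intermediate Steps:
A(R, D) = -1 - D/8 (A(R, D) = -3/4 + (-(2 + D))/8 = -3/4 + (-2 - D)/8 = -3/4 + (-1/4 - D/8) = -1 - D/8)
Z = -2 (Z = 4 - 6 = -2)
v = -21 - sqrt(266)/2 (v = -21 - 2*sqrt((-1 - 1/8*3) + 18) = -21 - 2*sqrt((-1 - 3/8) + 18) = -21 - 2*sqrt(-11/8 + 18) = -21 - sqrt(266)/2 ≈ -29.155)
1/(-7286 + sqrt(v + 3832)) = 1/(-7286 + sqrt((-21 - sqrt(266)/2) + 3832)) = 1/(-7286 + sqrt(3811 - sqrt(266)/2))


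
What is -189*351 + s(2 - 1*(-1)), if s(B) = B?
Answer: -66336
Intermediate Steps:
-189*351 + s(2 - 1*(-1)) = -189*351 + (2 - 1*(-1)) = -66339 + (2 + 1) = -66339 + 3 = -66336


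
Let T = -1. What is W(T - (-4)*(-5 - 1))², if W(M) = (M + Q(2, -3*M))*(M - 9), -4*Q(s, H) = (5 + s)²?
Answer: 6416089/4 ≈ 1.6040e+6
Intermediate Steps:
Q(s, H) = -(5 + s)²/4
W(M) = (-9 + M)*(-49/4 + M) (W(M) = (M - (5 + 2)²/4)*(M - 9) = (M - ¼*7²)*(-9 + M) = (M - ¼*49)*(-9 + M) = (M - 49/4)*(-9 + M) = (-49/4 + M)*(-9 + M) = (-9 + M)*(-49/4 + M))
W(T - (-4)*(-5 - 1))² = (441/4 + (-1 - (-4)*(-5 - 1))² - 85*(-1 - (-4)*(-5 - 1))/4)² = (441/4 + (-1 - (-4)*(-6))² - 85*(-1 - (-4)*(-6))/4)² = (441/4 + (-1 - 1*24)² - 85*(-1 - 1*24)/4)² = (441/4 + (-1 - 24)² - 85*(-1 - 24)/4)² = (441/4 + (-25)² - 85/4*(-25))² = (441/4 + 625 + 2125/4)² = (2533/2)² = 6416089/4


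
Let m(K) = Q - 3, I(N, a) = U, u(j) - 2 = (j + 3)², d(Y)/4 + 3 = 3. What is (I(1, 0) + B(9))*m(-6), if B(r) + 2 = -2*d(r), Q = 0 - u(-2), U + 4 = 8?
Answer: -12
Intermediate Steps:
U = 4 (U = -4 + 8 = 4)
d(Y) = 0 (d(Y) = -12 + 4*3 = -12 + 12 = 0)
u(j) = 2 + (3 + j)² (u(j) = 2 + (j + 3)² = 2 + (3 + j)²)
Q = -3 (Q = 0 - (2 + (3 - 2)²) = 0 - (2 + 1²) = 0 - (2 + 1) = 0 - 1*3 = 0 - 3 = -3)
I(N, a) = 4
B(r) = -2 (B(r) = -2 - 2*0 = -2 + 0 = -2)
m(K) = -6 (m(K) = -3 - 3 = -6)
(I(1, 0) + B(9))*m(-6) = (4 - 2)*(-6) = 2*(-6) = -12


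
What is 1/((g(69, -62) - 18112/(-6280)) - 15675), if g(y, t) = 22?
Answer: -785/12285341 ≈ -6.3897e-5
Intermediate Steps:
1/((g(69, -62) - 18112/(-6280)) - 15675) = 1/((22 - 18112/(-6280)) - 15675) = 1/((22 - 18112*(-1/6280)) - 15675) = 1/((22 + 2264/785) - 15675) = 1/(19534/785 - 15675) = 1/(-12285341/785) = -785/12285341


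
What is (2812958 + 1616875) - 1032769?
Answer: 3397064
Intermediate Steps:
(2812958 + 1616875) - 1032769 = 4429833 - 1032769 = 3397064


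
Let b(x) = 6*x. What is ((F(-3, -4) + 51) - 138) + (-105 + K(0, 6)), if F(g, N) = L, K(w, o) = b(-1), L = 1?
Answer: -197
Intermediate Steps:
K(w, o) = -6 (K(w, o) = 6*(-1) = -6)
F(g, N) = 1
((F(-3, -4) + 51) - 138) + (-105 + K(0, 6)) = ((1 + 51) - 138) + (-105 - 6) = (52 - 138) - 111 = -86 - 111 = -197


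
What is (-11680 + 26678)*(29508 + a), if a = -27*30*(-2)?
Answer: 466857744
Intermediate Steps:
a = 1620 (a = -810*(-2) = 1620)
(-11680 + 26678)*(29508 + a) = (-11680 + 26678)*(29508 + 1620) = 14998*31128 = 466857744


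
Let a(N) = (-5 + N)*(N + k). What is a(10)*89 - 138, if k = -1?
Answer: 3867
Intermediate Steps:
a(N) = (-1 + N)*(-5 + N) (a(N) = (-5 + N)*(N - 1) = (-5 + N)*(-1 + N) = (-1 + N)*(-5 + N))
a(10)*89 - 138 = (5 + 10² - 6*10)*89 - 138 = (5 + 100 - 60)*89 - 138 = 45*89 - 138 = 4005 - 138 = 3867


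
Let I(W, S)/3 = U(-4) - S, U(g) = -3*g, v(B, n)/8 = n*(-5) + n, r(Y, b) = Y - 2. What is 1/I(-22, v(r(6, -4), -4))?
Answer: -1/348 ≈ -0.0028736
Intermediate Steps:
r(Y, b) = -2 + Y
v(B, n) = -32*n (v(B, n) = 8*(n*(-5) + n) = 8*(-5*n + n) = 8*(-4*n) = -32*n)
I(W, S) = 36 - 3*S (I(W, S) = 3*(-3*(-4) - S) = 3*(12 - S) = 36 - 3*S)
1/I(-22, v(r(6, -4), -4)) = 1/(36 - (-96)*(-4)) = 1/(36 - 3*128) = 1/(36 - 384) = 1/(-348) = -1/348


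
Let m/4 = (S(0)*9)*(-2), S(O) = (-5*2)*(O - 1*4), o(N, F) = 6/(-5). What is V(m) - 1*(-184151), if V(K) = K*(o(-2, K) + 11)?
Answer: 155927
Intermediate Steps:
o(N, F) = -6/5 (o(N, F) = 6*(-⅕) = -6/5)
S(O) = 40 - 10*O (S(O) = -10*(O - 4) = -10*(-4 + O) = 40 - 10*O)
m = -2880 (m = 4*(((40 - 10*0)*9)*(-2)) = 4*(((40 + 0)*9)*(-2)) = 4*((40*9)*(-2)) = 4*(360*(-2)) = 4*(-720) = -2880)
V(K) = 49*K/5 (V(K) = K*(-6/5 + 11) = K*(49/5) = 49*K/5)
V(m) - 1*(-184151) = (49/5)*(-2880) - 1*(-184151) = -28224 + 184151 = 155927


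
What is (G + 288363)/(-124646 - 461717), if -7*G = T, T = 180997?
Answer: -1837544/4104541 ≈ -0.44769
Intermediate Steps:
G = -180997/7 (G = -⅐*180997 = -180997/7 ≈ -25857.)
(G + 288363)/(-124646 - 461717) = (-180997/7 + 288363)/(-124646 - 461717) = (1837544/7)/(-586363) = (1837544/7)*(-1/586363) = -1837544/4104541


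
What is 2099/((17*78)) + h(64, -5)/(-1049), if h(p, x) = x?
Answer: 2208481/1390974 ≈ 1.5877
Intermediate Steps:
2099/((17*78)) + h(64, -5)/(-1049) = 2099/((17*78)) - 5/(-1049) = 2099/1326 - 5*(-1/1049) = 2099*(1/1326) + 5/1049 = 2099/1326 + 5/1049 = 2208481/1390974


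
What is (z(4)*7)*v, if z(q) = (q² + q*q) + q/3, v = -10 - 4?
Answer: -9800/3 ≈ -3266.7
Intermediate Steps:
v = -14
z(q) = 2*q² + q/3 (z(q) = (q² + q²) + q*(⅓) = 2*q² + q/3)
(z(4)*7)*v = (((⅓)*4*(1 + 6*4))*7)*(-14) = (((⅓)*4*(1 + 24))*7)*(-14) = (((⅓)*4*25)*7)*(-14) = ((100/3)*7)*(-14) = (700/3)*(-14) = -9800/3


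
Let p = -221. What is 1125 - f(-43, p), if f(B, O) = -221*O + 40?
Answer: -47756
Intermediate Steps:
f(B, O) = 40 - 221*O
1125 - f(-43, p) = 1125 - (40 - 221*(-221)) = 1125 - (40 + 48841) = 1125 - 1*48881 = 1125 - 48881 = -47756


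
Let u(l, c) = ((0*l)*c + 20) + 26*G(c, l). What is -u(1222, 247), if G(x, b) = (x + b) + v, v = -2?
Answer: -38162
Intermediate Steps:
G(x, b) = -2 + b + x (G(x, b) = (x + b) - 2 = (b + x) - 2 = -2 + b + x)
u(l, c) = -32 + 26*c + 26*l (u(l, c) = ((0*l)*c + 20) + 26*(-2 + l + c) = (0*c + 20) + 26*(-2 + c + l) = (0 + 20) + (-52 + 26*c + 26*l) = 20 + (-52 + 26*c + 26*l) = -32 + 26*c + 26*l)
-u(1222, 247) = -(-32 + 26*247 + 26*1222) = -(-32 + 6422 + 31772) = -1*38162 = -38162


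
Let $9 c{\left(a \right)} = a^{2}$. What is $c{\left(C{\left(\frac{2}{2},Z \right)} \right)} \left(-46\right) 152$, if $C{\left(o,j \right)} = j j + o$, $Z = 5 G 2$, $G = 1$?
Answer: $- \frac{71325392}{9} \approx -7.925 \cdot 10^{6}$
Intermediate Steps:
$Z = 10$ ($Z = 5 \cdot 1 \cdot 2 = 5 \cdot 2 = 10$)
$C{\left(o,j \right)} = o + j^{2}$ ($C{\left(o,j \right)} = j^{2} + o = o + j^{2}$)
$c{\left(a \right)} = \frac{a^{2}}{9}$
$c{\left(C{\left(\frac{2}{2},Z \right)} \right)} \left(-46\right) 152 = \frac{\left(\frac{2}{2} + 10^{2}\right)^{2}}{9} \left(-46\right) 152 = \frac{\left(2 \cdot \frac{1}{2} + 100\right)^{2}}{9} \left(-46\right) 152 = \frac{\left(1 + 100\right)^{2}}{9} \left(-46\right) 152 = \frac{101^{2}}{9} \left(-46\right) 152 = \frac{1}{9} \cdot 10201 \left(-46\right) 152 = \frac{10201}{9} \left(-46\right) 152 = \left(- \frac{469246}{9}\right) 152 = - \frac{71325392}{9}$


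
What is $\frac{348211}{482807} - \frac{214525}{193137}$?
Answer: $- \frac{36321743768}{93247895559} \approx -0.38952$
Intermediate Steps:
$\frac{348211}{482807} - \frac{214525}{193137} = - \frac{36321743768}{93247895559}$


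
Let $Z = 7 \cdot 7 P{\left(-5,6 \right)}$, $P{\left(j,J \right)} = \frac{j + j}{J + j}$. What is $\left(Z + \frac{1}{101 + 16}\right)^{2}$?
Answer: $\frac{3286614241}{13689} \approx 2.4009 \cdot 10^{5}$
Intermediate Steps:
$P{\left(j,J \right)} = \frac{2 j}{J + j}$
$Z = -490$ ($Z = 7 \cdot 7 \cdot 2 \left(-5\right) \frac{1}{6 - 5} = 49 \cdot 2 \left(-5\right) 1^{-1} = 49 \cdot 2 \left(-5\right) 1 = 49 \left(-10\right) = -490$)
$\left(Z + \frac{1}{101 + 16}\right)^{2} = \left(-490 + \frac{1}{101 + 16}\right)^{2} = \left(-490 + \frac{1}{117}\right)^{2} = \left(- \frac{57329}{117}\right)^{2} = \frac{3286614241}{13689}$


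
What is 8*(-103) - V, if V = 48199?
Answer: -49023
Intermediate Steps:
8*(-103) - V = 8*(-103) - 1*48199 = -824 - 48199 = -49023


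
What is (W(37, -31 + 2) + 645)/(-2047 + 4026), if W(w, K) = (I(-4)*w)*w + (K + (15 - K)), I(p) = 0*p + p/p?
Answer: 2029/1979 ≈ 1.0253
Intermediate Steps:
I(p) = 1 (I(p) = 0 + 1 = 1)
W(w, K) = 15 + w² (W(w, K) = (1*w)*w + (K + (15 - K)) = w*w + 15 = w² + 15 = 15 + w²)
(W(37, -31 + 2) + 645)/(-2047 + 4026) = ((15 + 37²) + 645)/(-2047 + 4026) = ((15 + 1369) + 645)/1979 = (1384 + 645)*(1/1979) = 2029*(1/1979) = 2029/1979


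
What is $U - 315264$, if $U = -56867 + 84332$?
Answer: $-287799$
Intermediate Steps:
$U = 27465$
$U - 315264 = 27465 - 315264 = -287799$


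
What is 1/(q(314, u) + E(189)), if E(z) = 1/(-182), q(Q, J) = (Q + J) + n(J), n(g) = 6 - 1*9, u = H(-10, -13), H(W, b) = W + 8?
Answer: 182/56237 ≈ 0.0032363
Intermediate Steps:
H(W, b) = 8 + W
u = -2 (u = 8 - 10 = -2)
n(g) = -3 (n(g) = 6 - 9 = -3)
q(Q, J) = -3 + J + Q (q(Q, J) = (Q + J) - 3 = (J + Q) - 3 = -3 + J + Q)
E(z) = -1/182
1/(q(314, u) + E(189)) = 1/((-3 - 2 + 314) - 1/182) = 1/(309 - 1/182) = 1/(56237/182) = 182/56237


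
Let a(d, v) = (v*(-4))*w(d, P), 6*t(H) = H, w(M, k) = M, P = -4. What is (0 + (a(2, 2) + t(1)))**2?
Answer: 9025/36 ≈ 250.69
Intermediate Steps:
t(H) = H/6
a(d, v) = -4*d*v (a(d, v) = (v*(-4))*d = (-4*v)*d = -4*d*v)
(0 + (a(2, 2) + t(1)))**2 = (0 + (-4*2*2 + (1/6)*1))**2 = (0 + (-16 + 1/6))**2 = (0 - 95/6)**2 = (-95/6)**2 = 9025/36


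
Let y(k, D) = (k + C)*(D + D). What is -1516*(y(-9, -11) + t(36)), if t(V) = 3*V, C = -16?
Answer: -997528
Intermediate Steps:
y(k, D) = 2*D*(-16 + k) (y(k, D) = (k - 16)*(D + D) = (-16 + k)*(2*D) = 2*D*(-16 + k))
-1516*(y(-9, -11) + t(36)) = -1516*(2*(-11)*(-16 - 9) + 3*36) = -1516*(2*(-11)*(-25) + 108) = -1516*(550 + 108) = -1516*658 = -997528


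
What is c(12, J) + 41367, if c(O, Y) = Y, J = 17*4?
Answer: 41435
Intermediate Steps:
J = 68
c(12, J) + 41367 = 68 + 41367 = 41435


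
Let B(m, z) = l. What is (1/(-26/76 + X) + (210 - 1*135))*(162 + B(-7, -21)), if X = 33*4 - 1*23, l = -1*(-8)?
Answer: 52651210/4129 ≈ 12752.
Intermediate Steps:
l = 8
B(m, z) = 8
X = 109 (X = 132 - 23 = 109)
(1/(-26/76 + X) + (210 - 1*135))*(162 + B(-7, -21)) = (1/(-26/76 + 109) + (210 - 1*135))*(162 + 8) = (1/(-26*1/76 + 109) + (210 - 135))*170 = (1/(-13/38 + 109) + 75)*170 = (1/(4129/38) + 75)*170 = (38/4129 + 75)*170 = (309713/4129)*170 = 52651210/4129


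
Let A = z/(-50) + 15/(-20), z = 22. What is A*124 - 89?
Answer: -5914/25 ≈ -236.56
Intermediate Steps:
A = -119/100 (A = 22/(-50) + 15/(-20) = 22*(-1/50) + 15*(-1/20) = -11/25 - ¾ = -119/100 ≈ -1.1900)
A*124 - 89 = -119/100*124 - 89 = -3689/25 - 89 = -5914/25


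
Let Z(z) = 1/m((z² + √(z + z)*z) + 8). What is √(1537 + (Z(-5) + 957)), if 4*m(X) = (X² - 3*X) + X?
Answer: √2*√((963933 - 399040*I*√10)/(773 - 320*I*√10)) ≈ 49.94 + 2.4992e-5*I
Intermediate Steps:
m(X) = -X/2 + X²/4 (m(X) = ((X² - 3*X) + X)/4 = (X² - 2*X)/4 = -X/2 + X²/4)
Z(z) = 4/((6 + z² + √2*z^(3/2))*(8 + z² + √2*z^(3/2))) (Z(z) = 1/(((z² + √(z + z)*z) + 8)*(-2 + ((z² + √(z + z)*z) + 8))/4) = 1/(((z² + √(2*z)*z) + 8)*(-2 + ((z² + √(2*z)*z) + 8))/4) = 1/(((z² + (√2*√z)*z) + 8)*(-2 + ((z² + (√2*√z)*z) + 8))/4) = 1/(((z² + √2*z^(3/2)) + 8)*(-2 + ((z² + √2*z^(3/2)) + 8))/4) = 1/((8 + z² + √2*z^(3/2))*(-2 + (8 + z² + √2*z^(3/2)))/4) = 1/((8 + z² + √2*z^(3/2))*(6 + z² + √2*z^(3/2))/4) = 1/((6 + z² + √2*z^(3/2))*(8 + z² + √2*z^(3/2))/4) = 4/((6 + z² + √2*z^(3/2))*(8 + z² + √2*z^(3/2))))
√(1537 + (Z(-5) + 957)) = √(1537 + (4/((6 + (-5)² + √2*(-5)^(3/2))*(8 + (-5)² + √2*(-5)^(3/2))) + 957)) = √(1537 + (4/((6 + 25 + √2*(-5*I*√5))*(8 + 25 + √2*(-5*I*√5))) + 957)) = √(1537 + (4/((6 + 25 - 5*I*√10)*(8 + 25 - 5*I*√10)) + 957)) = √(1537 + (4/((31 - 5*I*√10)*(33 - 5*I*√10)) + 957)) = √(1537 + (957 + 4/((31 - 5*I*√10)*(33 - 5*I*√10)))) = √(2494 + 4/((31 - 5*I*√10)*(33 - 5*I*√10)))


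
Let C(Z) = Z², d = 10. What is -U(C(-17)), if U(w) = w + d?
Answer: -299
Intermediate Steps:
U(w) = 10 + w (U(w) = w + 10 = 10 + w)
-U(C(-17)) = -(10 + (-17)²) = -(10 + 289) = -1*299 = -299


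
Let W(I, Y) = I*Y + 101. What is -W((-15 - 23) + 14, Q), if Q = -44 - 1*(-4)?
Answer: -1061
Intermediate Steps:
Q = -40 (Q = -44 + 4 = -40)
W(I, Y) = 101 + I*Y
-W((-15 - 23) + 14, Q) = -(101 + ((-15 - 23) + 14)*(-40)) = -(101 + (-38 + 14)*(-40)) = -(101 - 24*(-40)) = -(101 + 960) = -1*1061 = -1061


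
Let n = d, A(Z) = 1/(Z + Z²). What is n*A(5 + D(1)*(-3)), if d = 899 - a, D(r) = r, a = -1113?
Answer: 1006/3 ≈ 335.33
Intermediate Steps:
d = 2012 (d = 899 - 1*(-1113) = 899 + 1113 = 2012)
n = 2012
n*A(5 + D(1)*(-3)) = 2012*(1/((5 + 1*(-3))*(1 + (5 + 1*(-3))))) = 2012*(1/((5 - 3)*(1 + (5 - 3)))) = 2012*(1/(2*(1 + 2))) = 2012*((½)/3) = 2012*((½)*(⅓)) = 2012*(⅙) = 1006/3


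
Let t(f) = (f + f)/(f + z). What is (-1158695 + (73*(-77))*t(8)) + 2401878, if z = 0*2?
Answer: 1231941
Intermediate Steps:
z = 0
t(f) = 2 (t(f) = (f + f)/(f + 0) = (2*f)/f = 2)
(-1158695 + (73*(-77))*t(8)) + 2401878 = (-1158695 + (73*(-77))*2) + 2401878 = (-1158695 - 5621*2) + 2401878 = (-1158695 - 11242) + 2401878 = -1169937 + 2401878 = 1231941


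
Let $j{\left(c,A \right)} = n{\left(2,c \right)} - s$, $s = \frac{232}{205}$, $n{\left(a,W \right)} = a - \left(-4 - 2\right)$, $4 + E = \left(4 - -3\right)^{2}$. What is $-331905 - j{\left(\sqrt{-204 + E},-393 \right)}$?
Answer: $- \frac{68041933}{205} \approx -3.3191 \cdot 10^{5}$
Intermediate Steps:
$E = 45$ ($E = -4 + \left(4 - -3\right)^{2} = -4 + \left(4 + 3\right)^{2} = -4 + 7^{2} = -4 + 49 = 45$)
$n{\left(a,W \right)} = 6 + a$ ($n{\left(a,W \right)} = a - -6 = a + 6 = 6 + a$)
$s = \frac{232}{205}$ ($s = 232 \cdot \frac{1}{205} = \frac{232}{205} \approx 1.1317$)
$j{\left(c,A \right)} = \frac{1408}{205}$ ($j{\left(c,A \right)} = \left(6 + 2\right) - \frac{232}{205} = 8 - \frac{232}{205} = \frac{1408}{205}$)
$-331905 - j{\left(\sqrt{-204 + E},-393 \right)} = -331905 - \frac{1408}{205} = - \frac{68041933}{205}$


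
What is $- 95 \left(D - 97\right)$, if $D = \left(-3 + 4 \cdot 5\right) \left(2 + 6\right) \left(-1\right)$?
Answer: $22135$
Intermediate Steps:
$D = -136$ ($D = \left(-3 + 20\right) 8 \left(-1\right) = 17 \cdot 8 \left(-1\right) = 136 \left(-1\right) = -136$)
$- 95 \left(D - 97\right) = - 95 \left(-136 - 97\right) = \left(-95\right) \left(-233\right) = 22135$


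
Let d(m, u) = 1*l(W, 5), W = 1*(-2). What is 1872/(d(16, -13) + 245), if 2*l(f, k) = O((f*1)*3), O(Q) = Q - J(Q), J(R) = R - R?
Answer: 936/121 ≈ 7.7355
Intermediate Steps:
W = -2
J(R) = 0
O(Q) = Q (O(Q) = Q - 1*0 = Q + 0 = Q)
l(f, k) = 3*f/2 (l(f, k) = ((f*1)*3)/2 = (f*3)/2 = (3*f)/2 = 3*f/2)
d(m, u) = -3 (d(m, u) = 1*((3/2)*(-2)) = 1*(-3) = -3)
1872/(d(16, -13) + 245) = 1872/(-3 + 245) = 1872/242 = 1872*(1/242) = 936/121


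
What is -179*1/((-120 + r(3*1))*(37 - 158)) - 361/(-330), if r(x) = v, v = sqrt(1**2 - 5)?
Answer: 14138471/13071630 - 179*I/871442 ≈ 1.0816 - 0.00020541*I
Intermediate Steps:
v = 2*I (v = sqrt(1 - 5) = sqrt(-4) = 2*I ≈ 2.0*I)
r(x) = 2*I
-179*1/((-120 + r(3*1))*(37 - 158)) - 361/(-330) = -179*(-120 - 2*I)/(14404*(37 - 158)) - 361/(-330) = -(5370/435721 + 179*I/871442) - 361*(-1/330) = -179*(14520 + 242*I)/210888964 + 361/330 = 361/330 - 179*(14520 + 242*I)/210888964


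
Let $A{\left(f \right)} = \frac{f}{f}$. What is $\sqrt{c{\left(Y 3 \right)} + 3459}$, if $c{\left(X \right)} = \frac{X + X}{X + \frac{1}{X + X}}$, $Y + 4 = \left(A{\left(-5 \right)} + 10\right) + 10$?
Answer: $\frac{\sqrt{774325983}}{473} \approx 58.83$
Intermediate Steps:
$A{\left(f \right)} = 1$
$Y = 17$ ($Y = -4 + \left(\left(1 + 10\right) + 10\right) = -4 + \left(11 + 10\right) = -4 + 21 = 17$)
$c{\left(X \right)} = \frac{2 X}{X + \frac{1}{2 X}}$
$\sqrt{c{\left(Y 3 \right)} + 3459} = \sqrt{\frac{4 \left(17 \cdot 3\right)^{2}}{1 + 2 \left(17 \cdot 3\right)^{2}} + 3459} = \sqrt{\frac{4 \cdot 51^{2}}{1 + 2 \cdot 51^{2}} + 3459} = \sqrt{4 \cdot 2601 \frac{1}{1 + 2 \cdot 2601} + 3459} = \sqrt{4 \cdot 2601 \frac{1}{1 + 5202} + 3459} = \sqrt{4 \cdot 2601 \cdot \frac{1}{5203} + 3459} = \sqrt{\frac{10404}{5203} + 3459} = \sqrt{\frac{18007581}{5203}} = \frac{\sqrt{774325983}}{473}$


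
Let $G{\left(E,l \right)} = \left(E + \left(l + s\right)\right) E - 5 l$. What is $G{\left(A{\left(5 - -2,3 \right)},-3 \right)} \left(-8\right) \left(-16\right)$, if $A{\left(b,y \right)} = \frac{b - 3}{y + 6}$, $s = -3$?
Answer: $\frac{129920}{81} \approx 1604.0$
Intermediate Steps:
$A{\left(b,y \right)} = \frac{-3 + b}{6 + y}$
$G{\left(E,l \right)} = - 5 l + E \left(-3 + E + l\right)$ ($G{\left(E,l \right)} = \left(E + \left(l - 3\right)\right) E - 5 l = \left(E + \left(-3 + l\right)\right) E - 5 l = \left(-3 + E + l\right) E - 5 l = E \left(-3 + E + l\right) - 5 l = - 5 l + E \left(-3 + E + l\right)$)
$G{\left(A{\left(5 - -2,3 \right)},-3 \right)} \left(-8\right) \left(-16\right) = \left(\left(\frac{-3 + \left(5 - -2\right)}{6 + 3}\right)^{2} - -15 - 3 \frac{-3 + \left(5 - -2\right)}{6 + 3} + \frac{-3 + \left(5 - -2\right)}{6 + 3} \left(-3\right)\right) \left(-8\right) \left(-16\right) = \left(\left(\frac{-3 + \left(5 + 2\right)}{9}\right)^{2} + 15 - 3 \frac{-3 + \left(5 + 2\right)}{9} + \frac{-3 + \left(5 + 2\right)}{9} \left(-3\right)\right) \left(-8\right) \left(-16\right) = \left(\left(\frac{-3 + 7}{9}\right)^{2} + 15 - 3 \frac{-3 + 7}{9} + \frac{-3 + 7}{9} \left(-3\right)\right) \left(-8\right) \left(-16\right) = \left(\left(\frac{1}{9} \cdot 4\right)^{2} + 15 - 3 \cdot \frac{1}{9} \cdot 4 + \frac{1}{9} \cdot 4 \left(-3\right)\right) \left(-8\right) \left(-16\right) = \left(\left(\frac{4}{9}\right)^{2} + 15 - \frac{4}{3} + \frac{4}{9} \left(-3\right)\right) \left(-8\right) \left(-16\right) = \left(\frac{16}{81} + 15 - \frac{4}{3} - \frac{4}{3}\right) \left(-8\right) \left(-16\right) = \frac{1015}{81} \left(-8\right) \left(-16\right) = \left(- \frac{8120}{81}\right) \left(-16\right) = \frac{129920}{81}$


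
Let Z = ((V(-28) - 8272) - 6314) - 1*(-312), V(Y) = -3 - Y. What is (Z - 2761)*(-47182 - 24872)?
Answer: 1225638540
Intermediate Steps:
Z = -14249 (Z = (((-3 - 1*(-28)) - 8272) - 6314) - 1*(-312) = (((-3 + 28) - 8272) - 6314) + 312 = ((25 - 8272) - 6314) + 312 = (-8247 - 6314) + 312 = -14561 + 312 = -14249)
(Z - 2761)*(-47182 - 24872) = (-14249 - 2761)*(-47182 - 24872) = -17010*(-72054) = 1225638540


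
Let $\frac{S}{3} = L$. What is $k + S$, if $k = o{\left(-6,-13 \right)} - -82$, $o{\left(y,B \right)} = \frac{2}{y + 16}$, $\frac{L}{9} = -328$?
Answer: $- \frac{43869}{5} \approx -8773.8$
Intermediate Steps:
$L = -2952$ ($L = 9 \left(-328\right) = -2952$)
$S = -8856$ ($S = 3 \left(-2952\right) = -8856$)
$o{\left(y,B \right)} = \frac{2}{16 + y}$
$k = \frac{411}{5}$ ($k = \frac{2}{16 - 6} - -82 = \frac{2}{10} + 82 = 2 \cdot \frac{1}{10} + 82 = \frac{1}{5} + 82 = \frac{411}{5} \approx 82.2$)
$k + S = \frac{411}{5} - 8856 = - \frac{43869}{5}$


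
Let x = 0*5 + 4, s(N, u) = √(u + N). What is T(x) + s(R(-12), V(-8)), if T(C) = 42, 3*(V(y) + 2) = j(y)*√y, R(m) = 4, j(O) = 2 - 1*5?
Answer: 42 + √(2 - 2*I*√2) ≈ 43.653 - 0.8556*I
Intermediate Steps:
j(O) = -3 (j(O) = 2 - 5 = -3)
V(y) = -2 - √y (V(y) = -2 + (-3*√y)/3 = -2 - √y)
s(N, u) = √(N + u)
x = 4 (x = 0 + 4 = 4)
T(x) + s(R(-12), V(-8)) = 42 + √(4 + (-2 - √(-8))) = 42 + √(4 + (-2 - 2*I*√2)) = 42 + √(2 - 2*I*√2)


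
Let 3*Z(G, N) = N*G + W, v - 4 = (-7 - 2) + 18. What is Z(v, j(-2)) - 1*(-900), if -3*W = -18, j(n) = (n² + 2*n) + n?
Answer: 2680/3 ≈ 893.33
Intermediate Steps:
j(n) = n² + 3*n
W = 6 (W = -⅓*(-18) = 6)
v = 13 (v = 4 + ((-7 - 2) + 18) = 4 + (-9 + 18) = 4 + 9 = 13)
Z(G, N) = 2 + G*N/3 (Z(G, N) = (N*G + 6)/3 = (G*N + 6)/3 = (6 + G*N)/3 = 2 + G*N/3)
Z(v, j(-2)) - 1*(-900) = (2 + (⅓)*13*(-2*(3 - 2))) - 1*(-900) = (2 + (⅓)*13*(-2*1)) + 900 = (2 + (⅓)*13*(-2)) + 900 = (2 - 26/3) + 900 = -20/3 + 900 = 2680/3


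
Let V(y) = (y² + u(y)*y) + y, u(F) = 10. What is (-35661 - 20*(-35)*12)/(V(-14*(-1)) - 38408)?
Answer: 9087/12686 ≈ 0.71630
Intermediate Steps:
V(y) = y² + 11*y (V(y) = (y² + 10*y) + y = y² + 11*y)
(-35661 - 20*(-35)*12)/(V(-14*(-1)) - 38408) = (-35661 - 20*(-35)*12)/((-14*(-1))*(11 - 14*(-1)) - 38408) = (-35661 + 700*12)/(14*(11 + 14) - 38408) = (-35661 + 8400)/(14*25 - 38408) = -27261/(350 - 38408) = -27261/(-38058) = -27261*(-1/38058) = 9087/12686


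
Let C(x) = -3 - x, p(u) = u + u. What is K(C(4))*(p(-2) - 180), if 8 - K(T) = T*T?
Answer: 7544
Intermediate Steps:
p(u) = 2*u
K(T) = 8 - T² (K(T) = 8 - T*T = 8 - T²)
K(C(4))*(p(-2) - 180) = (8 - (-3 - 1*4)²)*(2*(-2) - 180) = (8 - (-3 - 4)²)*(-4 - 180) = (8 - 1*(-7)²)*(-184) = (8 - 1*49)*(-184) = (8 - 49)*(-184) = -41*(-184) = 7544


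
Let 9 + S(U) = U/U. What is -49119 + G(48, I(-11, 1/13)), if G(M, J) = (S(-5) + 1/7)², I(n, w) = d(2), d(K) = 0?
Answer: -2403806/49 ≈ -49057.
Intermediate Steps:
I(n, w) = 0
S(U) = -8 (S(U) = -9 + U/U = -9 + 1 = -8)
G(M, J) = 3025/49 (G(M, J) = (-8 + 1/7)² = (-8 + ⅐)² = (-55/7)² = 3025/49)
-49119 + G(48, I(-11, 1/13)) = -49119 + 3025/49 = -2403806/49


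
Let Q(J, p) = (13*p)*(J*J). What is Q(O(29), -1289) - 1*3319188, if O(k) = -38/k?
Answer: -2815634216/841 ≈ -3.3480e+6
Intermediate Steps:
Q(J, p) = 13*p*J² (Q(J, p) = (13*p)*J² = 13*p*J²)
Q(O(29), -1289) - 1*3319188 = 13*(-1289)*(-38/29)² - 1*3319188 = 13*(-1289)*(-38*1/29)² - 3319188 = 13*(-1289)*(-38/29)² - 3319188 = 13*(-1289)*(1444/841) - 3319188 = -24197108/841 - 3319188 = -2815634216/841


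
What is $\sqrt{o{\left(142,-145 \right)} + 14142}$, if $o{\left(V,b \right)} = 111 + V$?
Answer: $\sqrt{14395} \approx 119.98$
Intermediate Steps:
$\sqrt{o{\left(142,-145 \right)} + 14142} = \sqrt{\left(111 + 142\right) + 14142} = \sqrt{253 + 14142} = \sqrt{14395}$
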